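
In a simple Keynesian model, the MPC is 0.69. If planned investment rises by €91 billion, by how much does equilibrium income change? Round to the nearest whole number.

ΔY ≈ 294

The multiplier is 1/(1 − MPC) = 1/0.31.
ΔY = 91/0.31 = 293.55 ≈ 294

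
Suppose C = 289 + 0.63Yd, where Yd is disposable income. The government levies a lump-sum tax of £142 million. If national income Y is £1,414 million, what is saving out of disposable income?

Yd = Y − T = 1414 − 142 = 1272
C = 289 + 0.63(1272) = 289 + 801.36 = 1090.36
S = Yd − C = 1272 − 1090.36 = 181.64

S = 181.64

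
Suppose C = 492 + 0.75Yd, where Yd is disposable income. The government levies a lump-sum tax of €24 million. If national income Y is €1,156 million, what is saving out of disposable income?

Yd = Y − T = 1156 − 24 = 1132
C = 492 + 0.75(1132) = 492 + 849 = 1341
S = Yd − C = 1132 − 1341 = -209

S = -209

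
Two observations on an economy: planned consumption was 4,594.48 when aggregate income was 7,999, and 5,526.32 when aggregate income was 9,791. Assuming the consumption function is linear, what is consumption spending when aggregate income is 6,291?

C = 3706.32

MPC = (5526.32 − 4594.48)/(9791 − 7999) = 931.84/1792 = 0.52
a = 4594.48 − 0.52(7999) = 4594.48 − 4159.48 = 435
C = 435 + 0.52(6291) = 435 + 3271.32 = 3706.32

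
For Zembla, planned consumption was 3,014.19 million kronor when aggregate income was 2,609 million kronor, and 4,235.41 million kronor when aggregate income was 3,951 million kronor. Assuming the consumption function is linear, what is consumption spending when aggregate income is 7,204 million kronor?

MPC = (4235.41 − 3014.19)/(3951 − 2609) = 1221.22/1342 = 0.91
a = 3014.19 − 0.91(2609) = 3014.19 − 2374.19 = 640
C = 640 + 0.91(7204) = 640 + 6555.64 = 7195.64

C = 7195.64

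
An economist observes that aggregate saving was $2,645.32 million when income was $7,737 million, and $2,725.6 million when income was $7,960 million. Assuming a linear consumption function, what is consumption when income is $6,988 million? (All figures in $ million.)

C = 4612.32

MPS = ΔS/ΔY = (2725.6 − 2645.32)/(7960 − 7737) = 80.28/223 = 0.36
MPC = 1 − MPS = 0.64
Autonomous saving = 2645.32 − 0.36(7737) = -140, so a = 140
C = 140 + 0.64(6988) = 140 + 4472.32 = 4612.32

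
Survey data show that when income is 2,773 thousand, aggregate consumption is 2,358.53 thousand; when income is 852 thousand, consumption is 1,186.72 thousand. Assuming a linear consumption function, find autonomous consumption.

a = 667

MPC = ΔC/ΔY = (2358.53 − 1186.72)/(2773 − 852) = 1171.81/1921 = 0.61
a = C − MPC·Y = 1186.72 − 0.61(852) = 1186.72 − 519.72 = 667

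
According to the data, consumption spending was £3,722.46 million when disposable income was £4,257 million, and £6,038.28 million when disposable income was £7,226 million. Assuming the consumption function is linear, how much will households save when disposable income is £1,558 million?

S = -59.24

MPC = (6038.28 − 3722.46)/(7226 − 4257) = 2315.82/2969 = 0.78
a = 3722.46 − 0.78(4257) = 3722.46 − 3320.46 = 402
C = 402 + 0.78(1558) = 1617.24
S = 1558 − 1617.24 = -59.24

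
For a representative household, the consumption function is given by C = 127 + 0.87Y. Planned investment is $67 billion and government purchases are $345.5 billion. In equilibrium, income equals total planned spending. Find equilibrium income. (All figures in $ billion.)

Y = C + I + G = 127 + 0.87Y + 67 + 345.5
Y − 0.87Y = 539.5
0.13Y = 539.5, so Y = 539.5/0.13 = 4150

Y = 4150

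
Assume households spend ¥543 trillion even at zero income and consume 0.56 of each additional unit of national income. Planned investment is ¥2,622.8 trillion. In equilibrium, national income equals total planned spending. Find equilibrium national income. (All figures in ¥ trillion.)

Y = C + I = 543 + 0.56Y + 2622.8
Y − 0.56Y = 3165.8
0.44Y = 3165.8, so Y = 3165.8/0.44 = 7195

Y = 7195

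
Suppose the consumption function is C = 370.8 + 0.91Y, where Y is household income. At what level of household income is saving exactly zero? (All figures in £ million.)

Y = 4120

At break-even, C = Y: 370.8 + 0.91Y = Y
0.09Y = 370.8, so Y = 370.8/0.09 = 4120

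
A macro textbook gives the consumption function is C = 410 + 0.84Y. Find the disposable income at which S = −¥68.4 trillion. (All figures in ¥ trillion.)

S = Y − C = -410 + 0.16Y
-410 + 0.16Y = -68.4, so 0.16Y = 341.6 and Y = 2135

Y = 2135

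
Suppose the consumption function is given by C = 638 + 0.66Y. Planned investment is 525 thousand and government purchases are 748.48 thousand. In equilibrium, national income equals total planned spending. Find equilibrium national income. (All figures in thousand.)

Y = C + I + G = 638 + 0.66Y + 525 + 748.48
Y − 0.66Y = 1911.48
0.34Y = 1911.48, so Y = 1911.48/0.34 = 5622

Y = 5622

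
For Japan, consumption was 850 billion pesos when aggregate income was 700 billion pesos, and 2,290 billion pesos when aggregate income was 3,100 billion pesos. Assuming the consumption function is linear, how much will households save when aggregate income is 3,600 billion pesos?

MPC = (2290 − 850)/(3100 − 700) = 1440/2400 = 0.6
a = 850 − 0.6(700) = 850 − 420 = 430
C = 430 + 0.6(3600) = 2590
S = 3600 − 2590 = 1010

S = 1010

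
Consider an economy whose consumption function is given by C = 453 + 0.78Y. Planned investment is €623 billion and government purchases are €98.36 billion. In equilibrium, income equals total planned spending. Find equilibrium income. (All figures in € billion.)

Y = C + I + G = 453 + 0.78Y + 623 + 98.36
Y − 0.78Y = 1174.36
0.22Y = 1174.36, so Y = 1174.36/0.22 = 5338

Y = 5338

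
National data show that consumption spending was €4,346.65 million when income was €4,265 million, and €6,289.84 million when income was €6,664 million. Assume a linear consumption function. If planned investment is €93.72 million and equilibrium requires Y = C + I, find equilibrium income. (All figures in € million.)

Y = 5188

MPC = (6289.84 − 4346.65)/(6664 − 4265) = 1943.19/2399 = 0.81
a = 4346.65 − 0.81(4265) = 892
Equilibrium: Y = 892 + 0.81Y + 93.72
0.19Y = 985.72, so Y = 985.72/0.19 = 5188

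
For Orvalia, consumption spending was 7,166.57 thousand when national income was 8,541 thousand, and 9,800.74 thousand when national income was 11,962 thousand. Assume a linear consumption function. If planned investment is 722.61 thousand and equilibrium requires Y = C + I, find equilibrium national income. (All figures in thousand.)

Y = 5707

MPC = (9800.74 − 7166.57)/(11962 − 8541) = 2634.17/3421 = 0.77
a = 7166.57 − 0.77(8541) = 590
Equilibrium: Y = 590 + 0.77Y + 722.61
0.23Y = 1312.61, so Y = 1312.61/0.23 = 5707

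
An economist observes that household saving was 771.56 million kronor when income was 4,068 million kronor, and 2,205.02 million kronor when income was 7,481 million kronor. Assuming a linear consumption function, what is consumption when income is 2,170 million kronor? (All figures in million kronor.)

MPS = ΔS/ΔY = (2205.02 − 771.56)/(7481 − 4068) = 1433.46/3413 = 0.42
MPC = 1 − MPS = 0.58
Autonomous saving = 771.56 − 0.42(4068) = -937, so a = 937
C = 937 + 0.58(2170) = 937 + 1258.6 = 2195.6

C = 2195.6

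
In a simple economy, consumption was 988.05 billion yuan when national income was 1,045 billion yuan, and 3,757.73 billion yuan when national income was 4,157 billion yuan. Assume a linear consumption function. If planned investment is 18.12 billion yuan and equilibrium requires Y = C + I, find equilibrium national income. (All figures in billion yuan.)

MPC = (3757.73 − 988.05)/(4157 − 1045) = 2769.68/3112 = 0.89
a = 988.05 − 0.89(1045) = 58
Equilibrium: Y = 58 + 0.89Y + 18.12
0.11Y = 76.12, so Y = 76.12/0.11 = 692

Y = 692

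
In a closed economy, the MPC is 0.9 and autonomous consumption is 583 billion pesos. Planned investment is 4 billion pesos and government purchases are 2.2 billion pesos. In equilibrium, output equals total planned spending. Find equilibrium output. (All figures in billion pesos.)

Y = 5892

Y = C + I + G = 583 + 0.9Y + 4 + 2.2
Y − 0.9Y = 589.2
0.1Y = 589.2, so Y = 589.2/0.1 = 5892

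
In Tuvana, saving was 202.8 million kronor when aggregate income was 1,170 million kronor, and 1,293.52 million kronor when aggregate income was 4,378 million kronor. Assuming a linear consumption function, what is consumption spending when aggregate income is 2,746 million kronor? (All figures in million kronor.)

C = 2007.36

MPS = ΔS/ΔY = (1293.52 − 202.8)/(4378 − 1170) = 1090.72/3208 = 0.34
MPC = 1 − MPS = 0.66
Autonomous saving = 202.8 − 0.34(1170) = -195, so a = 195
C = 195 + 0.66(2746) = 195 + 1812.36 = 2007.36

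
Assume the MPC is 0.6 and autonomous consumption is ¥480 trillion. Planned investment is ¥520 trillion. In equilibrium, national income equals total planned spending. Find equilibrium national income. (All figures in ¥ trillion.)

Y = C + I = 480 + 0.6Y + 520
Y − 0.6Y = 1000
0.4Y = 1000, so Y = 1000/0.4 = 2500

Y = 2500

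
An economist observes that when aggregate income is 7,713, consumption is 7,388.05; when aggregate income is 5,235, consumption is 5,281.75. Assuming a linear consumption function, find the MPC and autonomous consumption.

MPC = 0.85; a = 832

MPC = ΔC/ΔY = (7388.05 − 5281.75)/(7713 − 5235) = 2106.3/2478 = 0.85
a = C − MPC·Y = 5281.75 − 0.85(5235) = 5281.75 − 4449.75 = 832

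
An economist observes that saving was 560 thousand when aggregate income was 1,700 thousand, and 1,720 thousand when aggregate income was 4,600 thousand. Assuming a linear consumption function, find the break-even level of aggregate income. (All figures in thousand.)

Y = 300

MPS = ΔS/ΔY = (1720 − 560)/(4600 − 1700) = 1160/2900 = 0.4
MPC = 1 − MPS = 0.6
From S(1700) = 560: −a + 0.4(1700) = 560, so a = 680 − 560 = 120
Break-even (S = 0): Y = a/MPS = 120/0.4 = 300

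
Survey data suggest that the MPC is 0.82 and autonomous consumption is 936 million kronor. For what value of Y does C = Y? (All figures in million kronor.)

Y = 5200

At break-even, C = Y: 936 + 0.82Y = Y
0.18Y = 936, so Y = 936/0.18 = 5200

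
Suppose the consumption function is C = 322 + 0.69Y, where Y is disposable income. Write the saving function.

S = -322 + 0.31Y

S = Y − C = Y − (322 + 0.69Y) = -322 + (1 − 0.69)Y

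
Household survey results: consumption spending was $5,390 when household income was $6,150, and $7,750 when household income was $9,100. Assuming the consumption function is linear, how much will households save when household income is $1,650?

S = -140

MPC = (7750 − 5390)/(9100 − 6150) = 2360/2950 = 0.8
a = 5390 − 0.8(6150) = 5390 − 4920 = 470
C = 470 + 0.8(1650) = 1790
S = 1650 − 1790 = -140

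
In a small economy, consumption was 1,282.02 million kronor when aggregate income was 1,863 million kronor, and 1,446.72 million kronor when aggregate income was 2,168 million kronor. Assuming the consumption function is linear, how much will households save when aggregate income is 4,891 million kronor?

MPC = (1446.72 − 1282.02)/(2168 − 1863) = 164.7/305 = 0.54
a = 1282.02 − 0.54(1863) = 1282.02 − 1006.02 = 276
C = 276 + 0.54(4891) = 2917.14
S = 4891 − 2917.14 = 1973.86

S = 1973.86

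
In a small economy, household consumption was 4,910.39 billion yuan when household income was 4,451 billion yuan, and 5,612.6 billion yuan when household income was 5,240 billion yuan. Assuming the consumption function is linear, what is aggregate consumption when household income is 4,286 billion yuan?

C = 4763.54

MPC = (5612.6 − 4910.39)/(5240 − 4451) = 702.21/789 = 0.89
a = 4910.39 − 0.89(4451) = 4910.39 − 3961.39 = 949
C = 949 + 0.89(4286) = 949 + 3814.54 = 4763.54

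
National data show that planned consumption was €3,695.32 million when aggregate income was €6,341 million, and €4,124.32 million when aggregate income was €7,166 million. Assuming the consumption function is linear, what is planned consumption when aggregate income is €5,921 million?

MPC = (4124.32 − 3695.32)/(7166 − 6341) = 429/825 = 0.52
a = 3695.32 − 0.52(6341) = 3695.32 − 3297.32 = 398
C = 398 + 0.52(5921) = 398 + 3078.92 = 3476.92

C = 3476.92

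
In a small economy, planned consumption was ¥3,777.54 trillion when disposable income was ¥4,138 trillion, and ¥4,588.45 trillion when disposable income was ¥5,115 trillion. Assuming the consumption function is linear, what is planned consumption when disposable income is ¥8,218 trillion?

MPC = (4588.45 − 3777.54)/(5115 − 4138) = 810.91/977 = 0.83
a = 3777.54 − 0.83(4138) = 3777.54 − 3434.54 = 343
C = 343 + 0.83(8218) = 343 + 6820.94 = 7163.94

C = 7163.94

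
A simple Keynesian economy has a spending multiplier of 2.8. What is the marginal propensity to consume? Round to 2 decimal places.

k = 1/(1 − MPC), so 1 − MPC = 1/k = 1/2.8 = 0.3571
MPC = 1 − 0.3571 = 0.64

MPC = 0.64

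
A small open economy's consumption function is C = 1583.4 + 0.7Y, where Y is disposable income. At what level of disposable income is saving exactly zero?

Y = 5278

At break-even, C = Y: 1583.4 + 0.7Y = Y
0.3Y = 1583.4, so Y = 1583.4/0.3 = 5278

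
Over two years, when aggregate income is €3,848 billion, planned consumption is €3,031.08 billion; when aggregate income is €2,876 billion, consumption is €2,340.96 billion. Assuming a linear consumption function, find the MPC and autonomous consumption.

MPC = ΔC/ΔY = (3031.08 − 2340.96)/(3848 − 2876) = 690.12/972 = 0.71
a = C − MPC·Y = 2340.96 − 0.71(2876) = 2340.96 − 2041.96 = 299

MPC = 0.71; a = 299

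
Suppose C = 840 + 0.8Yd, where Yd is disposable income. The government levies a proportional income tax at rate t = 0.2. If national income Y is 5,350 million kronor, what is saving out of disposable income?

Yd = (1 − 0.2)(5350) = 0.8(5350) = 4280
C = 840 + 0.8(4280) = 840 + 3424 = 4264
S = Yd − C = 4280 − 4264 = 16

S = 16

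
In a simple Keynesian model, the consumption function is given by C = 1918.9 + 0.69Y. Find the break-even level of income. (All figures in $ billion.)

At break-even, C = Y: 1918.9 + 0.69Y = Y
0.31Y = 1918.9, so Y = 1918.9/0.31 = 6190

Y = 6190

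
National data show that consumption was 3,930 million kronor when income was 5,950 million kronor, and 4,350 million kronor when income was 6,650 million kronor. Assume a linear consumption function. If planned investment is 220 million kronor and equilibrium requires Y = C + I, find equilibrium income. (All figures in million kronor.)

Y = 1450

MPC = (4350 − 3930)/(6650 − 5950) = 420/700 = 0.6
a = 3930 − 0.6(5950) = 360
Equilibrium: Y = 360 + 0.6Y + 220
0.4Y = 580, so Y = 580/0.4 = 1450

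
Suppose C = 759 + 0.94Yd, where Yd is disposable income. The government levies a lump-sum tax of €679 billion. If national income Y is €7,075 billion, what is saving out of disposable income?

Yd = Y − T = 7075 − 679 = 6396
C = 759 + 0.94(6396) = 759 + 6012.24 = 6771.24
S = Yd − C = 6396 − 6771.24 = -375.24

S = -375.24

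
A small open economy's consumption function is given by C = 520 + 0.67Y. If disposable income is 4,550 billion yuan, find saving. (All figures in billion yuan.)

S = 981.5

C = 520 + 0.67(4550) = 520 + 3048.5 = 3568.5
S = Y − C = 4550 − 3568.5 = 981.5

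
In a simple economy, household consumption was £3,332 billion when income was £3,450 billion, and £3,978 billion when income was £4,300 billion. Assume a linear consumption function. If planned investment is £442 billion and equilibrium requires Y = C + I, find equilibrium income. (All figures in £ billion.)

Y = 4800

MPC = (3978 − 3332)/(4300 − 3450) = 646/850 = 0.76
a = 3332 − 0.76(3450) = 710
Equilibrium: Y = 710 + 0.76Y + 442
0.24Y = 1152, so Y = 1152/0.24 = 4800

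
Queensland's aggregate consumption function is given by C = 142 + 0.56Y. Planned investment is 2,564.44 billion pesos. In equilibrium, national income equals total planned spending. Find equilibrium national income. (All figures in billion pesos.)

Y = C + I = 142 + 0.56Y + 2564.44
Y − 0.56Y = 2706.44
0.44Y = 2706.44, so Y = 2706.44/0.44 = 6151

Y = 6151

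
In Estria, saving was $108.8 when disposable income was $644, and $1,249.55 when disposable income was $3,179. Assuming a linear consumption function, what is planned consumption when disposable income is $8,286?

C = 4738.3

MPS = ΔS/ΔY = (1249.55 − 108.8)/(3179 − 644) = 1140.75/2535 = 0.45
MPC = 1 − MPS = 0.55
Autonomous saving = 108.8 − 0.45(644) = -181, so a = 181
C = 181 + 0.55(8286) = 181 + 4557.3 = 4738.3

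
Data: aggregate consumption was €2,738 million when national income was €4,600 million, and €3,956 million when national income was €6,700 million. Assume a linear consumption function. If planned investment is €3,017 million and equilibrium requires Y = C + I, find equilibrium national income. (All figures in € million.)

Y = 7350

MPC = (3956 − 2738)/(6700 − 4600) = 1218/2100 = 0.58
a = 2738 − 0.58(4600) = 70
Equilibrium: Y = 70 + 0.58Y + 3017
0.42Y = 3087, so Y = 3087/0.42 = 7350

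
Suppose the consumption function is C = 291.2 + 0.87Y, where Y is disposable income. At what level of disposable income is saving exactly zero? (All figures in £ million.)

At break-even, C = Y: 291.2 + 0.87Y = Y
0.13Y = 291.2, so Y = 291.2/0.13 = 2240

Y = 2240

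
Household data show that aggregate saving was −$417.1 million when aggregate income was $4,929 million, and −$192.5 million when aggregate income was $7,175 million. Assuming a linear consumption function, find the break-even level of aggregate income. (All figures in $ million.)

Y = 9100

MPS = ΔS/ΔY = (-192.5 − (-417.1))/(7175 − 4929) = 224.6/2246 = 0.1
MPC = 1 − MPS = 0.9
From S(4929) = -417.1: −a + 0.1(4929) = -417.1, so a = 492.9 − (-417.1) = 910
Break-even (S = 0): Y = a/MPS = 910/0.1 = 9100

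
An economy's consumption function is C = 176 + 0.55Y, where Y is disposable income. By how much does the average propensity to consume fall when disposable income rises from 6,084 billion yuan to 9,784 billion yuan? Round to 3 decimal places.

At Y = 6084: C = 176 + 0.55(6084) = 3522.2, APC = 3522.2/6084 = 0.5789
At Y = 9784: C = 5557.2, APC = 5557.2/9784 = 0.5680
Fall in APC = 0.5789 − 0.5680 = 0.0109 ≈ 0.011

ΔAPC = 0.011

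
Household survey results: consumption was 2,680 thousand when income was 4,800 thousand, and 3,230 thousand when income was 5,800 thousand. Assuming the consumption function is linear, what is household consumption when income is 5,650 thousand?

MPC = (3230 − 2680)/(5800 − 4800) = 550/1000 = 0.55
a = 2680 − 0.55(4800) = 2680 − 2640 = 40
C = 40 + 0.55(5650) = 40 + 3107.5 = 3147.5

C = 3147.5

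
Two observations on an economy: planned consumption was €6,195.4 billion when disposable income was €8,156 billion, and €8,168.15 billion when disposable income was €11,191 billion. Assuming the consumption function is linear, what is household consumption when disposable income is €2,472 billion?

MPC = (8168.15 − 6195.4)/(11191 − 8156) = 1972.75/3035 = 0.65
a = 6195.4 − 0.65(8156) = 6195.4 − 5301.4 = 894
C = 894 + 0.65(2472) = 894 + 1606.8 = 2500.8

C = 2500.8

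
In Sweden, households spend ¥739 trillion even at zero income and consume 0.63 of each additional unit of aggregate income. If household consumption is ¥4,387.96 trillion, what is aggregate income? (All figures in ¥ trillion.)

Y = 5792

739 + 0.63Y = 4387.96
0.63Y = 3648.96, so Y = 3648.96/0.63 = 5792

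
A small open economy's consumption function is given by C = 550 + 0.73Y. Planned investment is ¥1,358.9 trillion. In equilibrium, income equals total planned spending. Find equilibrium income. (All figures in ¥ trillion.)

Y = 7070

Y = C + I = 550 + 0.73Y + 1358.9
Y − 0.73Y = 1908.9
0.27Y = 1908.9, so Y = 1908.9/0.27 = 7070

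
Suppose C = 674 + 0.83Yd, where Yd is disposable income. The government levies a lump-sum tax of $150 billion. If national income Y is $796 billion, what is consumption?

C = 1210.18

Yd = Y − T = 796 − 150 = 646
C = 674 + 0.83(646) = 674 + 536.18 = 1210.18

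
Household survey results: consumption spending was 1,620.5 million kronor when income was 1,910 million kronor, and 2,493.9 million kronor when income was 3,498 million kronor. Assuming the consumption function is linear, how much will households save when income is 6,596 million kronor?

MPC = (2493.9 − 1620.5)/(3498 − 1910) = 873.4/1588 = 0.55
a = 1620.5 − 0.55(1910) = 1620.5 − 1050.5 = 570
C = 570 + 0.55(6596) = 4197.8
S = 6596 − 4197.8 = 2398.2

S = 2398.2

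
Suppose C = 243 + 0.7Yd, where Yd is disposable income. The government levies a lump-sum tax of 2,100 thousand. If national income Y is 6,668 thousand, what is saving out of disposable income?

Yd = Y − T = 6668 − 2100 = 4568
C = 243 + 0.7(4568) = 243 + 3197.6 = 3440.6
S = Yd − C = 4568 − 3440.6 = 1127.4

S = 1127.4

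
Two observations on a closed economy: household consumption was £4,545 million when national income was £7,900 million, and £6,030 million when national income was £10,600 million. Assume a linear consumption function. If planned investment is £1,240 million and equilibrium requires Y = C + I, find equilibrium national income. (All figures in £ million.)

MPC = (6030 − 4545)/(10600 − 7900) = 1485/2700 = 0.55
a = 4545 − 0.55(7900) = 200
Equilibrium: Y = 200 + 0.55Y + 1240
0.45Y = 1440, so Y = 1440/0.45 = 3200

Y = 3200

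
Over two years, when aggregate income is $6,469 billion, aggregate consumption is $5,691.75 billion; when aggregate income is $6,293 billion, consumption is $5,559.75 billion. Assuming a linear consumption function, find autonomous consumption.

a = 840

MPC = ΔC/ΔY = (5691.75 − 5559.75)/(6469 − 6293) = 132/176 = 0.75
a = C − MPC·Y = 5559.75 − 0.75(6293) = 5559.75 − 4719.75 = 840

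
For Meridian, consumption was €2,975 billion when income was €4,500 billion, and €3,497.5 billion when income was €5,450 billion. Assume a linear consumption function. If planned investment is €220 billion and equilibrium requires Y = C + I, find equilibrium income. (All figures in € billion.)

Y = 1600

MPC = (3497.5 − 2975)/(5450 − 4500) = 522.5/950 = 0.55
a = 2975 − 0.55(4500) = 500
Equilibrium: Y = 500 + 0.55Y + 220
0.45Y = 720, so Y = 720/0.45 = 1600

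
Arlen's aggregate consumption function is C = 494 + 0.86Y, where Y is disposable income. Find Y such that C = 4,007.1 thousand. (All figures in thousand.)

Y = 4085

494 + 0.86Y = 4007.1
0.86Y = 3513.1, so Y = 3513.1/0.86 = 4085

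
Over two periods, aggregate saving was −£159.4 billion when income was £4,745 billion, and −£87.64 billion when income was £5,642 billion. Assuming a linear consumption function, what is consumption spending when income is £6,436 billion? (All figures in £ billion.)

C = 6460.12

MPS = ΔS/ΔY = (-87.64 − (-159.4))/(5642 − 4745) = 71.76/897 = 0.08
MPC = 1 − MPS = 0.92
Autonomous saving = -159.4 − 0.08(4745) = -539, so a = 539
C = 539 + 0.92(6436) = 539 + 5921.12 = 6460.12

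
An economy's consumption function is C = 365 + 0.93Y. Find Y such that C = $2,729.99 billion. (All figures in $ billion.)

Y = 2543

365 + 0.93Y = 2729.99
0.93Y = 2364.99, so Y = 2364.99/0.93 = 2543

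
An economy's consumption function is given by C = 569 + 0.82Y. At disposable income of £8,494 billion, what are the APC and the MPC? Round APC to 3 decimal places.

MPC = 0.82 (the slope of the consumption function)
C = 569 + 0.82(8494) = 7534.08, so APC = 7534.08/8494 = 0.887

APC = 0.887; MPC = 0.82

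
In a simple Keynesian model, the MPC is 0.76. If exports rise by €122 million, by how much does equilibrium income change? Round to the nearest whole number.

The multiplier is 1/(1 − MPC) = 1/0.24.
ΔY = 122/0.24 = 508.33 ≈ 508

ΔY ≈ 508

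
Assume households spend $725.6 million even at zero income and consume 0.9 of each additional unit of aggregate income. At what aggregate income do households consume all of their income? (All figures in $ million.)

At break-even, C = Y: 725.6 + 0.9Y = Y
0.1Y = 725.6, so Y = 725.6/0.1 = 7256

Y = 7256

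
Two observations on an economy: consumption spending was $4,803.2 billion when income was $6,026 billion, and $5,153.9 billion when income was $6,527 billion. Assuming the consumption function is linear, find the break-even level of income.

Y = 1950

MPC = (5153.9 − 4803.2)/(6527 − 6026) = 350.7/501 = 0.7
a = 4803.2 − 0.7(6026) = 4803.2 − 4218.2 = 585
Break-even: Y = a/(1−MPC) = 585/0.3 = 1950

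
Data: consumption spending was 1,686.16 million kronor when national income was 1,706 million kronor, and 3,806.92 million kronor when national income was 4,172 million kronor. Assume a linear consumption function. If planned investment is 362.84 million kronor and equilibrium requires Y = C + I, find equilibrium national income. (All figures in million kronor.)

MPC = (3806.92 − 1686.16)/(4172 − 1706) = 2120.76/2466 = 0.86
a = 1686.16 − 0.86(1706) = 219
Equilibrium: Y = 219 + 0.86Y + 362.84
0.14Y = 581.84, so Y = 581.84/0.14 = 4156

Y = 4156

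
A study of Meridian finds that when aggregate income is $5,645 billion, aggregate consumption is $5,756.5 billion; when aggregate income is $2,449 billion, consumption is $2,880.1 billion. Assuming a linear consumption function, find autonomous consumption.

a = 676

MPC = ΔC/ΔY = (5756.5 − 2880.1)/(5645 − 2449) = 2876.4/3196 = 0.9
a = C − MPC·Y = 2880.1 − 0.9(2449) = 2880.1 − 2204.1 = 676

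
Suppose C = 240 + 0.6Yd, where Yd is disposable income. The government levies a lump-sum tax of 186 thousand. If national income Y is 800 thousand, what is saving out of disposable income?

Yd = Y − T = 800 − 186 = 614
C = 240 + 0.6(614) = 240 + 368.4 = 608.4
S = Yd − C = 614 − 608.4 = 5.6

S = 5.6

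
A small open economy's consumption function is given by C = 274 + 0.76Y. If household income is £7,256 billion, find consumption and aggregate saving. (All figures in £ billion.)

C = 274 + 0.76(7256) = 274 + 5514.56 = 5788.56
S = Y − C = 7256 − 5788.56 = 1467.44

C = 5788.56; S = 1467.44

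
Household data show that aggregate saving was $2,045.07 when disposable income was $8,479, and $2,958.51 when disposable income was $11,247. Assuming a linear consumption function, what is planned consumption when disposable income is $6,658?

MPS = ΔS/ΔY = (2958.51 − 2045.07)/(11247 − 8479) = 913.44/2768 = 0.33
MPC = 1 − MPS = 0.67
Autonomous saving = 2045.07 − 0.33(8479) = -753, so a = 753
C = 753 + 0.67(6658) = 753 + 4460.86 = 5213.86

C = 5213.86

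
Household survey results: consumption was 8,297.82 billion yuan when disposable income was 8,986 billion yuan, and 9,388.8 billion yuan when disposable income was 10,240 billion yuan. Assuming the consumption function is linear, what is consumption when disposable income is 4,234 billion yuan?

MPC = (9388.8 − 8297.82)/(10240 − 8986) = 1090.98/1254 = 0.87
a = 8297.82 − 0.87(8986) = 8297.82 − 7817.82 = 480
C = 480 + 0.87(4234) = 480 + 3683.58 = 4163.58

C = 4163.58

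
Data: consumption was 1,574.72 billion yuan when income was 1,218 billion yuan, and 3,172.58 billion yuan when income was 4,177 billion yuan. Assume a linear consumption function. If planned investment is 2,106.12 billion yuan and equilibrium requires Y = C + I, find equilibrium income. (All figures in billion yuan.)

Y = 6572

MPC = (3172.58 − 1574.72)/(4177 − 1218) = 1597.86/2959 = 0.54
a = 1574.72 − 0.54(1218) = 917
Equilibrium: Y = 917 + 0.54Y + 2106.12
0.46Y = 3023.12, so Y = 3023.12/0.46 = 6572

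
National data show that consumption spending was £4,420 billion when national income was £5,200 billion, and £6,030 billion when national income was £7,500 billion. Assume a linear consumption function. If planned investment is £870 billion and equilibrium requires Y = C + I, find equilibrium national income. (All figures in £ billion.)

Y = 5500

MPC = (6030 − 4420)/(7500 − 5200) = 1610/2300 = 0.7
a = 4420 − 0.7(5200) = 780
Equilibrium: Y = 780 + 0.7Y + 870
0.3Y = 1650, so Y = 1650/0.3 = 5500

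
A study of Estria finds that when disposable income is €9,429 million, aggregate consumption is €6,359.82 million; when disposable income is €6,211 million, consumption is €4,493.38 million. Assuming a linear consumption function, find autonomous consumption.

MPC = ΔC/ΔY = (6359.82 − 4493.38)/(9429 − 6211) = 1866.44/3218 = 0.58
a = C − MPC·Y = 4493.38 − 0.58(6211) = 4493.38 − 3602.38 = 891

a = 891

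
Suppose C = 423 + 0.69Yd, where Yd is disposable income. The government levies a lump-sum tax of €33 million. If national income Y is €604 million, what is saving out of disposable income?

Yd = Y − T = 604 − 33 = 571
C = 423 + 0.69(571) = 423 + 393.99 = 816.99
S = Yd − C = 571 − 816.99 = -245.99

S = -245.99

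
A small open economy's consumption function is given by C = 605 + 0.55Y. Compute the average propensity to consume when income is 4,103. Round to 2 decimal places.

APC = 0.70

C = 605 + 0.55(4103) = 2861.65
APC = C/Y = 2861.65/4103 = 0.70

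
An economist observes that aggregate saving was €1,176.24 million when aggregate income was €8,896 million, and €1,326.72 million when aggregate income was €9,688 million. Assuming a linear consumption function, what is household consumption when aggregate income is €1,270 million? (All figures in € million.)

MPS = ΔS/ΔY = (1326.72 − 1176.24)/(9688 − 8896) = 150.48/792 = 0.19
MPC = 1 − MPS = 0.81
Autonomous saving = 1176.24 − 0.19(8896) = -514, so a = 514
C = 514 + 0.81(1270) = 514 + 1028.7 = 1542.7

C = 1542.7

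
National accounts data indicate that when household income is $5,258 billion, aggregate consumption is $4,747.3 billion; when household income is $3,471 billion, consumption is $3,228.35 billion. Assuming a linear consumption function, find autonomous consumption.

a = 278

MPC = ΔC/ΔY = (4747.3 − 3228.35)/(5258 − 3471) = 1518.95/1787 = 0.85
a = C − MPC·Y = 3228.35 − 0.85(3471) = 3228.35 − 2950.35 = 278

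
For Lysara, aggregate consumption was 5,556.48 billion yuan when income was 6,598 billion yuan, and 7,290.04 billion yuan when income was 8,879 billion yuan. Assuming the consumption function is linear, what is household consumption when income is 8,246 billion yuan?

MPC = (7290.04 − 5556.48)/(8879 − 6598) = 1733.56/2281 = 0.76
a = 5556.48 − 0.76(6598) = 5556.48 − 5014.48 = 542
C = 542 + 0.76(8246) = 542 + 6266.96 = 6808.96

C = 6808.96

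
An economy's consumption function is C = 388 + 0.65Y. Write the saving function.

S = Y − C = Y − (388 + 0.65Y) = -388 + (1 − 0.65)Y

S = -388 + 0.35Y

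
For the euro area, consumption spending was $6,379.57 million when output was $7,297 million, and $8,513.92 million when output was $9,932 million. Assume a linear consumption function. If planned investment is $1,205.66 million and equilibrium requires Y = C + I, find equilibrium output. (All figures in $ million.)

MPC = (8513.92 − 6379.57)/(9932 − 7297) = 2134.35/2635 = 0.81
a = 6379.57 − 0.81(7297) = 469
Equilibrium: Y = 469 + 0.81Y + 1205.66
0.19Y = 1674.66, so Y = 1674.66/0.19 = 8814

Y = 8814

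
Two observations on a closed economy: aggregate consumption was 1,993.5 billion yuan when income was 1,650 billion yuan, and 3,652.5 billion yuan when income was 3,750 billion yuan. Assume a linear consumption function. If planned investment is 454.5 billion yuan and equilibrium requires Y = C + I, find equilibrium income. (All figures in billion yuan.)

MPC = (3652.5 − 1993.5)/(3750 − 1650) = 1659/2100 = 0.79
a = 1993.5 − 0.79(1650) = 690
Equilibrium: Y = 690 + 0.79Y + 454.5
0.21Y = 1144.5, so Y = 1144.5/0.21 = 5450

Y = 5450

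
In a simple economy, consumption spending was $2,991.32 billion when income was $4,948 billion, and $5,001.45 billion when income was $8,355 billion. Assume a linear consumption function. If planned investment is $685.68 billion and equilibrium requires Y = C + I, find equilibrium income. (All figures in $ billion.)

Y = 1848

MPC = (5001.45 − 2991.32)/(8355 − 4948) = 2010.13/3407 = 0.59
a = 2991.32 − 0.59(4948) = 72
Equilibrium: Y = 72 + 0.59Y + 685.68
0.41Y = 757.68, so Y = 757.68/0.41 = 1848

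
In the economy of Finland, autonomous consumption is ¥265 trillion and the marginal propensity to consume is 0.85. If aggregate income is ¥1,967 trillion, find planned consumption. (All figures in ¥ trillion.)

C = 1936.95

C = 265 + 0.85(1967) = 265 + 1671.95 = 1936.95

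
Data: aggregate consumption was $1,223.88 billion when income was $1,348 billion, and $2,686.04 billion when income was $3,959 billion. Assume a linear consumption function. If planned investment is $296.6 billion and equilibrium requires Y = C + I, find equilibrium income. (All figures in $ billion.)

MPC = (2686.04 − 1223.88)/(3959 − 1348) = 1462.16/2611 = 0.56
a = 1223.88 − 0.56(1348) = 469
Equilibrium: Y = 469 + 0.56Y + 296.6
0.44Y = 765.6, so Y = 765.6/0.44 = 1740

Y = 1740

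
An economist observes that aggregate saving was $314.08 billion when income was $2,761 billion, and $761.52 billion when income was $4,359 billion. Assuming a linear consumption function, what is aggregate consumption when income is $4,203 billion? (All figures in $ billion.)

C = 3485.16

MPS = ΔS/ΔY = (761.52 − 314.08)/(4359 − 2761) = 447.44/1598 = 0.28
MPC = 1 − MPS = 0.72
Autonomous saving = 314.08 − 0.28(2761) = -459, so a = 459
C = 459 + 0.72(4203) = 459 + 3026.16 = 3485.16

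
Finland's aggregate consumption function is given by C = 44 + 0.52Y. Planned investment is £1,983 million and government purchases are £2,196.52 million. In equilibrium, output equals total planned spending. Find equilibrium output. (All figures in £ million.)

Y = C + I + G = 44 + 0.52Y + 1983 + 2196.52
Y − 0.52Y = 4223.52
0.48Y = 4223.52, so Y = 4223.52/0.48 = 8799

Y = 8799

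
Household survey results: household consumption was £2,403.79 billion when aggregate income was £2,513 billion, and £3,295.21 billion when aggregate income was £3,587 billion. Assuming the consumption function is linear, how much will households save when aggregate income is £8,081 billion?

S = 1055.77

MPC = (3295.21 − 2403.79)/(3587 − 2513) = 891.42/1074 = 0.83
a = 2403.79 − 0.83(2513) = 2403.79 − 2085.79 = 318
C = 318 + 0.83(8081) = 7025.23
S = 8081 − 7025.23 = 1055.77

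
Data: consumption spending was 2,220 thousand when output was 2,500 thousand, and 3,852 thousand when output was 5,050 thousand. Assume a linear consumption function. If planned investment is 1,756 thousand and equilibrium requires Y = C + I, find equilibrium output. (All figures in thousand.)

MPC = (3852 − 2220)/(5050 − 2500) = 1632/2550 = 0.64
a = 2220 − 0.64(2500) = 620
Equilibrium: Y = 620 + 0.64Y + 1756
0.36Y = 2376, so Y = 2376/0.36 = 6600

Y = 6600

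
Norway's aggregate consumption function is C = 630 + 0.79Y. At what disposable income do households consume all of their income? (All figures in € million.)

Y = 3000

At break-even, C = Y: 630 + 0.79Y = Y
0.21Y = 630, so Y = 630/0.21 = 3000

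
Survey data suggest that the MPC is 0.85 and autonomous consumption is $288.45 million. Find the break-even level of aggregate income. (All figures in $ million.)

Y = 1923

At break-even, C = Y: 288.45 + 0.85Y = Y
0.15Y = 288.45, so Y = 288.45/0.15 = 1923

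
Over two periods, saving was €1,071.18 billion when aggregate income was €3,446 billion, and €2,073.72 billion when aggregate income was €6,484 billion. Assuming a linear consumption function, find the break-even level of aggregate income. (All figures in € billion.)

Y = 200

MPS = ΔS/ΔY = (2073.72 − 1071.18)/(6484 − 3446) = 1002.54/3038 = 0.33
MPC = 1 − MPS = 0.67
From S(3446) = 1071.18: −a + 0.33(3446) = 1071.18, so a = 1137.18 − 1071.18 = 66
Break-even (S = 0): Y = a/MPS = 66/0.33 = 200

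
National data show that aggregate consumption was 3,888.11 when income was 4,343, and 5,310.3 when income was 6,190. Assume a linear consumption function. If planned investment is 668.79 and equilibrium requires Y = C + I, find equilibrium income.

MPC = (5310.3 − 3888.11)/(6190 − 4343) = 1422.19/1847 = 0.77
a = 3888.11 − 0.77(4343) = 544
Equilibrium: Y = 544 + 0.77Y + 668.79
0.23Y = 1212.79, so Y = 1212.79/0.23 = 5273

Y = 5273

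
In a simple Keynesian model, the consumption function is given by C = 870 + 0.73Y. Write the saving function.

S = -870 + 0.27Y

S = Y − C = Y − (870 + 0.73Y) = -870 + (1 − 0.73)Y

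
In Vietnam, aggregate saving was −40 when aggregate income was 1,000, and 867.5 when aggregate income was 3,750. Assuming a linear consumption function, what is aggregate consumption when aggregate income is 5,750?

MPS = ΔS/ΔY = (867.5 − (-40))/(3750 − 1000) = 907.5/2750 = 0.33
MPC = 1 − MPS = 0.67
Autonomous saving = -40 − 0.33(1000) = -370, so a = 370
C = 370 + 0.67(5750) = 370 + 3852.5 = 4222.5

C = 4222.5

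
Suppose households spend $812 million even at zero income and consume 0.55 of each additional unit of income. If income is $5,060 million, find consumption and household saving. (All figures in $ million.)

C = 812 + 0.55(5060) = 812 + 2783 = 3595
S = Y − C = 5060 − 3595 = 1465

C = 3595; S = 1465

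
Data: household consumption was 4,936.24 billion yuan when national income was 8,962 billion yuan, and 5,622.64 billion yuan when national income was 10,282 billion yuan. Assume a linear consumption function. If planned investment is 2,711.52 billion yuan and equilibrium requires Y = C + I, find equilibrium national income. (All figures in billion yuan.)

MPC = (5622.64 − 4936.24)/(10282 − 8962) = 686.4/1320 = 0.52
a = 4936.24 − 0.52(8962) = 276
Equilibrium: Y = 276 + 0.52Y + 2711.52
0.48Y = 2987.52, so Y = 2987.52/0.48 = 6224

Y = 6224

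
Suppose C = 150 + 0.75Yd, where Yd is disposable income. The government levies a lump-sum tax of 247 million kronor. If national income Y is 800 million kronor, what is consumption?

C = 564.75

Yd = Y − T = 800 − 247 = 553
C = 150 + 0.75(553) = 150 + 414.75 = 564.75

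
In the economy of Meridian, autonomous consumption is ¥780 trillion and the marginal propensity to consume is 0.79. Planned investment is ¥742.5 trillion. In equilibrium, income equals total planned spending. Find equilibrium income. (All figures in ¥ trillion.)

Y = C + I = 780 + 0.79Y + 742.5
Y − 0.79Y = 1522.5
0.21Y = 1522.5, so Y = 1522.5/0.21 = 7250

Y = 7250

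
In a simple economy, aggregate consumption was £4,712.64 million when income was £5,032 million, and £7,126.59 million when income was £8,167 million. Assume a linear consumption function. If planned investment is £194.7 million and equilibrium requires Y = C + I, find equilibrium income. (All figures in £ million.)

MPC = (7126.59 − 4712.64)/(8167 − 5032) = 2413.95/3135 = 0.77
a = 4712.64 − 0.77(5032) = 838
Equilibrium: Y = 838 + 0.77Y + 194.7
0.23Y = 1032.7, so Y = 1032.7/0.23 = 4490

Y = 4490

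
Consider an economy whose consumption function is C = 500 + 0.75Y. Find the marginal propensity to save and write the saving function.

MPS = 1 − MPC = 1 − 0.75 = 0.25
S = Y − C = -500 + 0.25Y

MPS = 0.25; S = -500 + 0.25Y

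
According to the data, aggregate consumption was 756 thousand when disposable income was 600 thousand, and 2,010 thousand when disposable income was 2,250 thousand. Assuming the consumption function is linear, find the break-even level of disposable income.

Y = 1250

MPC = (2010 − 756)/(2250 − 600) = 1254/1650 = 0.76
a = 756 − 0.76(600) = 756 − 456 = 300
Break-even: Y = a/(1−MPC) = 300/0.24 = 1250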